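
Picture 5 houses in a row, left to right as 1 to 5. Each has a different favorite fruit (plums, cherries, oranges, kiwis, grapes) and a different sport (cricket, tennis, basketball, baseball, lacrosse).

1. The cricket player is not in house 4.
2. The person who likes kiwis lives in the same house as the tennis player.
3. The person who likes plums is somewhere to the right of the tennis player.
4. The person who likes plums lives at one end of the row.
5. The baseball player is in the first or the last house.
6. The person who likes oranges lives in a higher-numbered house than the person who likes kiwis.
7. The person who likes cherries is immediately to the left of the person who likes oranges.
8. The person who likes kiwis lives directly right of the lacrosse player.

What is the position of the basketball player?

4

Clue 4: the person who likes plums is in house 5.
The only favorite fruit still possible for house 1 is grapes.
So house 4 gets oranges for favorite fruit.
By clue 7, the person who likes cherries is in house 3.
So house 2 gets kiwis for favorite fruit.
House 4 sport: only basketball fits.
The tennis player is in house 2 (clue 2).
Clue 8: the lacrosse player is in house 1.
So house 3 gets cricket for sport.
House 5's sport must be baseball (nothing else left).
So: house 1 = grapes/lacrosse, house 2 = kiwis/tennis, house 3 = cherries/cricket, house 4 = oranges/basketball, house 5 = plums/baseball.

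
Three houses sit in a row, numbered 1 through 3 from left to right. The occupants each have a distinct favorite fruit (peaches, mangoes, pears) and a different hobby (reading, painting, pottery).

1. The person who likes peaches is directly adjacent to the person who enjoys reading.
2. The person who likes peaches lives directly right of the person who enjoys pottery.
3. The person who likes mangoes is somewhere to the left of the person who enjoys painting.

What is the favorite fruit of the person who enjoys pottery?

The person who likes mangoes is narrowed to house 1 or 2; consider each.
Placing it in house 2 leads to a contradiction, so it's in house 1.
The person who likes peaches is narrowed to house 2 or 3; consider each.
Placing it in house 3 leads to a contradiction, so it's in house 2.
From clue 2, the person who enjoys pottery must be in house 1.
House 3 favorite fruit: only pears fits.
House 2 hobby: only painting fits.
So house 3 gets reading for hobby.
So: house 1 = mangoes/pottery, house 2 = peaches/painting, house 3 = pears/reading.

mangoes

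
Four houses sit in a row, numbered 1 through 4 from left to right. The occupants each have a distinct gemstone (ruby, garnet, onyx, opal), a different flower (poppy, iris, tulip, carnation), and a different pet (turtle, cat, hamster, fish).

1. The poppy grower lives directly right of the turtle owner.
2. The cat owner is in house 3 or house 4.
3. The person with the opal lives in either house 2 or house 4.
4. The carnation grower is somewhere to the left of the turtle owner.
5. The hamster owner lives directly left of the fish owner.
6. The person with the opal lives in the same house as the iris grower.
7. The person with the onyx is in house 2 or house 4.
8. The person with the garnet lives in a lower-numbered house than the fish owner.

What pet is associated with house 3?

turtle

House 1's pet must be hamster (nothing else left).
By clue 5, the fish owner is in house 2.
Clue 8 places the person with the garnet in house 1.
House 3's gemstone must be ruby (nothing else left).
House 4's pet must be cat (nothing else left).
From clue 1, the poppy grower must be in house 4.
So house 1 gets carnation for flower.
So house 2 gets iris for flower.
That leaves tulip as the flower for house 3.
The only pet still possible for house 3 is turtle.
Clue 6 places the person with the opal in house 2.
House 4 gemstone: only onyx fits.
So: house 1 = garnet/carnation/hamster, house 2 = opal/iris/fish, house 3 = ruby/tulip/turtle, house 4 = onyx/poppy/cat.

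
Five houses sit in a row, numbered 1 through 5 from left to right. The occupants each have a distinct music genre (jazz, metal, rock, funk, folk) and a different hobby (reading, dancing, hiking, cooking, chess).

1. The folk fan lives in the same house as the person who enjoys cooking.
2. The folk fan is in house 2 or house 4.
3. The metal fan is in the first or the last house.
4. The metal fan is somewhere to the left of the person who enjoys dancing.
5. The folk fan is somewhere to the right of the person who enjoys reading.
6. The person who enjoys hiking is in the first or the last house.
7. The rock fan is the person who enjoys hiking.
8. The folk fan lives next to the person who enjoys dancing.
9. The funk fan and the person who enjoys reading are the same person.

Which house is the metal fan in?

1

By clue 4, the metal fan is in house 1.
House 5 music genre: only rock fits.
The person who enjoys hiking is in house 5 (clue 7).
That leaves chess as the hobby for house 1.
House 4's hobby must be cooking (nothing else left).
Clue 1: the folk fan is in house 4.
House 2 hobby: only reading fits.
House 3's hobby must be dancing (nothing else left).
From clue 9, the funk fan must be in house 2.
House 3 music genre: only jazz fits.
So: house 1 = metal/chess, house 2 = funk/reading, house 3 = jazz/dancing, house 4 = folk/cooking, house 5 = rock/hiking.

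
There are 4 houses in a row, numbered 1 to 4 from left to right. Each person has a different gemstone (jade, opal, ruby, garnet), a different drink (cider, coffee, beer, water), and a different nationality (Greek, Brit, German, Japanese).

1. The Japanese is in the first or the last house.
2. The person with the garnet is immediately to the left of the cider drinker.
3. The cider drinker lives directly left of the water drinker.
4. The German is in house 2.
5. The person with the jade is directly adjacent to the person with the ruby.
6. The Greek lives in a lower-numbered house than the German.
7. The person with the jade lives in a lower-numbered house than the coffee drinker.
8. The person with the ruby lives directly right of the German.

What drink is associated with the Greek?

beer

The German is in house 2 (clue 4).
The Greek is in house 1 (clue 6).
Clue 8: the person with the ruby is in house 3.
So house 4 gets opal for gemstone.
House 1 drink: only beer fits.
House 3's nationality must be Brit (nothing else left).
House 4's nationality must be Japanese (nothing else left).
By clue 5, the person with the jade is in house 2.
So house 1 gets garnet for gemstone.
House 2's drink must be cider (nothing else left).
From clue 3, the water drinker must be in house 3.
That leaves coffee as the drink for house 4.
So: house 1 = garnet/beer/Greek, house 2 = jade/cider/German, house 3 = ruby/water/Brit, house 4 = opal/coffee/Japanese.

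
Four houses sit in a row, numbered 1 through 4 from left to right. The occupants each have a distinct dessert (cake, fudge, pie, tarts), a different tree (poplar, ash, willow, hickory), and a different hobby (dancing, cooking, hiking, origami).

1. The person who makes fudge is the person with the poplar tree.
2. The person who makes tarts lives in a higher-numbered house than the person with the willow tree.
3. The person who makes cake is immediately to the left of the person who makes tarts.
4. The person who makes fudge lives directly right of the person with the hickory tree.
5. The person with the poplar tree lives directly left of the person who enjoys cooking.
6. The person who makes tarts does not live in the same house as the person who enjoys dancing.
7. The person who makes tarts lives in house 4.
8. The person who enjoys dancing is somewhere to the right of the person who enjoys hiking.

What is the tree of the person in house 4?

ash

Clue 7 places the person who makes tarts in house 4.
House 4's tree must be ash (nothing else left).
From clue 3, the person who makes cake must be in house 3.
That leaves pie as the dessert for house 1.
That leaves fudge as the dessert for house 2.
Clue 1 places the person with the poplar tree in house 2.
From clue 4, the person with the hickory tree must be in house 1.
Clue 5: the person who enjoys cooking is in house 3.
House 3 tree: only willow fits.
The only hobby still possible for house 4 is origami.
By clue 8, the person who enjoys hiking is in house 1.
That leaves dancing as the hobby for house 2.
So: house 1 = pie/hickory/hiking, house 2 = fudge/poplar/dancing, house 3 = cake/willow/cooking, house 4 = tarts/ash/origami.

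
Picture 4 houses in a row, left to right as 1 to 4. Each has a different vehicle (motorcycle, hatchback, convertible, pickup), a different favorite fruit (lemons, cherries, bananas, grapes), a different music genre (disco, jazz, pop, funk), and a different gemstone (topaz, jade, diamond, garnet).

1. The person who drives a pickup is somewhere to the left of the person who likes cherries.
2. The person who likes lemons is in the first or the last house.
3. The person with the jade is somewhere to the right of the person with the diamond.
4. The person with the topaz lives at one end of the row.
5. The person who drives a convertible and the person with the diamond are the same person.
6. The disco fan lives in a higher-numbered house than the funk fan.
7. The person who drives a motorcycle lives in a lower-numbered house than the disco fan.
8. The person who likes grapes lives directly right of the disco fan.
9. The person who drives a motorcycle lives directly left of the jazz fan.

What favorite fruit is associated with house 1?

lemons

So house 4 gets hatchback for vehicle.
House 4's music genre must be pop (nothing else left).
That leaves funk as the music genre for house 1.
The person who drives a motorcycle is narrowed to house 1 or 2; consider each.
Placing it in house 2 leads to a contradiction, so it's in house 1.
From clue 9, the jazz fan must be in house 2.
House 3's music genre must be disco (nothing else left).
By clue 8, the person who likes grapes is in house 4.
House 2's favorite fruit must be bananas (nothing else left).
That leaves cherries as the favorite fruit for house 3.
From clue 1, the person who drives a pickup must be in house 2.
So house 3 gets convertible for vehicle.
The only favorite fruit still possible for house 1 is lemons.
By clue 5, the person with the diamond is in house 3.
That leaves garnet as the gemstone for house 2.
That leaves topaz as the gemstone for house 1.
So house 4 gets jade for gemstone.
So: house 1 = motorcycle/lemons/funk/topaz, house 2 = pickup/bananas/jazz/garnet, house 3 = convertible/cherries/disco/diamond, house 4 = hatchback/grapes/pop/jade.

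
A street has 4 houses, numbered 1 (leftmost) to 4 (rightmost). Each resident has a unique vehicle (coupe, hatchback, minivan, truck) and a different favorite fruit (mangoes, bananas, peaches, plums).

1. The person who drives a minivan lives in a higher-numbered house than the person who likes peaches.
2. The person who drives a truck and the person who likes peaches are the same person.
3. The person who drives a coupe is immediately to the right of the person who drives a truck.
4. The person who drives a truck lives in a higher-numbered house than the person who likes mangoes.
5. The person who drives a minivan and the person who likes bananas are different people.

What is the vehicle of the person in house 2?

House 1's vehicle must be hatchback (nothing else left).
So house 2 gets truck for vehicle.
Clue 2: the person who likes peaches is in house 2.
The person who drives a coupe is in house 3 (clue 3).
From clue 4, the person who likes mangoes must be in house 1.
The only vehicle still possible for house 4 is minivan.
Clue 5 places the person who likes bananas in house 3.
That leaves plums as the favorite fruit for house 4.
So: house 1 = hatchback/mangoes, house 2 = truck/peaches, house 3 = coupe/bananas, house 4 = minivan/plums.

truck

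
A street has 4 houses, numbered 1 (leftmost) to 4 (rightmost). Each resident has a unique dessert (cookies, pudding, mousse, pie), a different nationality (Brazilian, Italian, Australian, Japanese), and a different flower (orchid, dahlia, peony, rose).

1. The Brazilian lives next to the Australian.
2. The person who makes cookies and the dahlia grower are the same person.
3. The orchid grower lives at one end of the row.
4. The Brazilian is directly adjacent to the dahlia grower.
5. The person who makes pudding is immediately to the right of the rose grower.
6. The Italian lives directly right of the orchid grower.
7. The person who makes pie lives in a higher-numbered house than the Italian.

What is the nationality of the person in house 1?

Clue 6: the Italian is in house 2.
By clue 6, the orchid grower is in house 1.
So house 1 gets mousse for dessert.
The only dessert still possible for house 2 is cookies.
House 1's nationality must be Japanese (nothing else left).
By clue 2, the dahlia grower is in house 2.
Clue 4: the Brazilian is in house 3.
House 4 nationality: only Australian fits.
House 3 flower: only rose fits.
House 4's flower must be peony (nothing else left).
The person who makes pudding is in house 4 (clue 5).
House 3 dessert: only pie fits.
So: house 1 = mousse/Japanese/orchid, house 2 = cookies/Italian/dahlia, house 3 = pie/Brazilian/rose, house 4 = pudding/Australian/peony.

Japanese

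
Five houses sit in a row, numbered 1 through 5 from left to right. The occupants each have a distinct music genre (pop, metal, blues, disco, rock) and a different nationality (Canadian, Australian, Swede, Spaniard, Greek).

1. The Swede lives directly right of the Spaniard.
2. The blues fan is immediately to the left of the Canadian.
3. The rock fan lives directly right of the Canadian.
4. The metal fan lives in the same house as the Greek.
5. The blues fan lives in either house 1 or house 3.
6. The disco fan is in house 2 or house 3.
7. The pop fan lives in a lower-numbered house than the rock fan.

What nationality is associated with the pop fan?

Canadian

The blues fan is narrowed to house 1 or 3; consider each.
Placing it in house 1 leads to a contradiction, so it's in house 3.
Clue 2 places the Canadian in house 4.
Clue 3: the rock fan is in house 5.
House 2 music genre: only disco fits.
Clue 4: the metal fan is in house 1.
Clue 4 places the Greek in house 1.
The only music genre still possible for house 4 is pop.
So house 5 gets Australian for nationality.
By clue 1, the Swede is in house 3.
So house 2 gets Spaniard for nationality.
So: house 1 = metal/Greek, house 2 = disco/Spaniard, house 3 = blues/Swede, house 4 = pop/Canadian, house 5 = rock/Australian.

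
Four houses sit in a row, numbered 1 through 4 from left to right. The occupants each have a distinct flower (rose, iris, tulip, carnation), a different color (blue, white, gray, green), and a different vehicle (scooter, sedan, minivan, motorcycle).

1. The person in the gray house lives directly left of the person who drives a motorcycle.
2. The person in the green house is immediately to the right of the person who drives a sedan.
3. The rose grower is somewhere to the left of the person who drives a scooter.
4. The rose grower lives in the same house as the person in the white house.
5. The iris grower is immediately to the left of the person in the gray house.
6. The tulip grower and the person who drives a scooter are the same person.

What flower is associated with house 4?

carnation

The iris grower is narrowed to house 1 or 2; consider each.
Placing it in house 1 leads to a contradiction, so it's in house 2.
Clue 5 places the person in the gray house in house 3.
By clue 1, the person who drives a motorcycle is in house 4.
From clue 4, the rose grower must be in house 1.
Clue 4: the person in the white house is in house 1.
House 2 vehicle: only minivan fits.
The tulip grower is in house 3 (clue 6).
So house 4 gets carnation for flower.
That leaves sedan as the vehicle for house 1.
House 3 vehicle: only scooter fits.
Clue 2 places the person in the green house in house 2.
House 4's color must be blue (nothing else left).
So: house 1 = rose/white/sedan, house 2 = iris/green/minivan, house 3 = tulip/gray/scooter, house 4 = carnation/blue/motorcycle.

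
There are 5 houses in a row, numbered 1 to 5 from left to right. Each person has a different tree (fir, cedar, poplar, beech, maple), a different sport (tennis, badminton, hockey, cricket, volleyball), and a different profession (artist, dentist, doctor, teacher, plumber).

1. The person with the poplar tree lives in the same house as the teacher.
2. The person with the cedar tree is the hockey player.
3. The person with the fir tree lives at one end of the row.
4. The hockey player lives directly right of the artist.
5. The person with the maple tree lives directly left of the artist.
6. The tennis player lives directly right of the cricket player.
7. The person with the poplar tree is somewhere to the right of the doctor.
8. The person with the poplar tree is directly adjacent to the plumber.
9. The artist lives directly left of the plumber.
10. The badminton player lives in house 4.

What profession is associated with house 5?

Clue 10 places the badminton player in house 4.
The person with the cedar tree is narrowed to house 3 or 5; consider each.
Placing it in house 5 leads to a contradiction, so it's in house 3.
By clue 2, the hockey player is in house 3.
The artist is in house 2 (clue 4).
Clue 5: the person with the maple tree is in house 1.
From clue 9, the plumber must be in house 3.
The only sport still possible for house 5 is volleyball.
That leaves teacher as the profession for house 4.
So house 5 gets dentist for profession.
From clue 1, the person with the poplar tree must be in house 4.
By clue 6, the cricket player is in house 1.
House 2 tree: only beech fits.
The only tree still possible for house 5 is fir.
That leaves tennis as the sport for house 2.
That leaves doctor as the profession for house 1.
So: house 1 = maple/cricket/doctor, house 2 = beech/tennis/artist, house 3 = cedar/hockey/plumber, house 4 = poplar/badminton/teacher, house 5 = fir/volleyball/dentist.

dentist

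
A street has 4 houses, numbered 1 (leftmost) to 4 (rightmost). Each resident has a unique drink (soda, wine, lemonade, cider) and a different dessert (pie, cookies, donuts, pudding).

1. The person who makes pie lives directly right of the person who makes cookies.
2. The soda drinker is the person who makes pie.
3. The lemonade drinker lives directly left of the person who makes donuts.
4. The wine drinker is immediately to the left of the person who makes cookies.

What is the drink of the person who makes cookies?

cider

House 1 dessert: only pudding fits.
The soda drinker is narrowed to house 3 or 4; consider each.
Placing it in house 3 leads to a contradiction, so it's in house 4.
Clue 2: the person who makes pie is in house 4.
Clue 1: the person who makes cookies is in house 3.
The wine drinker is in house 2 (clue 4).
That leaves lemonade as the drink for house 1.
So house 3 gets cider for drink.
House 2 dessert: only donuts fits.
So: house 1 = lemonade/pudding, house 2 = wine/donuts, house 3 = cider/cookies, house 4 = soda/pie.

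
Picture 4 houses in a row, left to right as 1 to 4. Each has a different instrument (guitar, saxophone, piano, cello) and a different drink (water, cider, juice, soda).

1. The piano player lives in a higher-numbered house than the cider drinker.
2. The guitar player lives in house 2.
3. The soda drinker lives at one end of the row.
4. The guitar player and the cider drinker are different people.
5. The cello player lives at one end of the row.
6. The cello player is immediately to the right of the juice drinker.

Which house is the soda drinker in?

By clue 2, the guitar player is in house 2.
The cello player is in house 4 (clue 6).
Clue 6: the juice drinker is in house 3.
House 1's instrument must be saxophone (nothing else left).
The only instrument still possible for house 3 is piano.
So house 2 gets water for drink.
The only drink still possible for house 4 is soda.
House 1 drink: only cider fits.
So: house 1 = saxophone/cider, house 2 = guitar/water, house 3 = piano/juice, house 4 = cello/soda.

4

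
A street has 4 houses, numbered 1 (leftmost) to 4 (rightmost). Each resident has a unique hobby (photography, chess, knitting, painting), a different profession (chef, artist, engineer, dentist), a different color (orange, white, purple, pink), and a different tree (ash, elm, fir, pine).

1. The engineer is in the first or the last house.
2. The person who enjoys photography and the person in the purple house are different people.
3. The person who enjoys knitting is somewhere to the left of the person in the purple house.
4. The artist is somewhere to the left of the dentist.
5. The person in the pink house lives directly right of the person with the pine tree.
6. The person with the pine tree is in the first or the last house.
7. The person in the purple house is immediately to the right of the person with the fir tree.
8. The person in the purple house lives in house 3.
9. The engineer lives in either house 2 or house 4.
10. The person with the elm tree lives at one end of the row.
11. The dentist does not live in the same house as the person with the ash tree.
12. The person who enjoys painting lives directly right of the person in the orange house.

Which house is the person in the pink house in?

Clue 6 places the person with the pine tree in house 1.
By clue 8, the person in the purple house is in house 3.
Clue 9 places the engineer in house 4.
Clue 5 places the person in the pink house in house 2.
Clue 7: the person with the fir tree is in house 2.
House 4's color must be white (nothing else left).
House 3's tree must be ash (nothing else left).
So house 4 gets elm for tree.
By clue 11, the dentist is in house 2.
By clue 12, the person who enjoys painting is in house 2.
House 3 hobby: only chess fits.
The only hobby still possible for house 4 is photography.
The only profession still possible for house 3 is chef.
House 1 color: only orange fits.
That leaves knitting as the hobby for house 1.
That leaves artist as the profession for house 1.
So: house 1 = knitting/artist/orange/pine, house 2 = painting/dentist/pink/fir, house 3 = chess/chef/purple/ash, house 4 = photography/engineer/white/elm.

2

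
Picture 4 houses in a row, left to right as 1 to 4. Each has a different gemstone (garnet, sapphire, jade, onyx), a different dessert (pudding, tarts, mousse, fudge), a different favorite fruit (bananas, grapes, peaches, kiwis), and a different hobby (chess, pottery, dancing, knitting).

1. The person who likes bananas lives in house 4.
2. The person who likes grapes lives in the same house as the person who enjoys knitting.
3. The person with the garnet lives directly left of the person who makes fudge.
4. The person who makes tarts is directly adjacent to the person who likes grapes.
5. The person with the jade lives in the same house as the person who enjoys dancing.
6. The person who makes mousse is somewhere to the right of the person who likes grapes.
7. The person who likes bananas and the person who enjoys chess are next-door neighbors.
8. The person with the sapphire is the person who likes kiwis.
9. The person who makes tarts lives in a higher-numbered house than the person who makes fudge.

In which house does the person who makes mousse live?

4

Clue 1 places the person who likes bananas in house 4.
By clue 7, the person who enjoys chess is in house 3.
House 1 dessert: only pudding fits.
By clue 4, the person who makes tarts is in house 3.
Clue 4: the person who likes grapes is in house 2.
The person who makes fudge is in house 2 (clue 9).
So house 4 gets mousse for dessert.
The person who enjoys knitting is in house 2 (clue 2).
Clue 3: the person with the garnet is in house 1.
House 3 gemstone: only sapphire fits.
Clue 5: the person with the jade is in house 4.
The person who enjoys dancing is in house 4 (clue 5).
Clue 8 places the person who likes kiwis in house 3.
House 2's gemstone must be onyx (nothing else left).
House 1 favorite fruit: only peaches fits.
House 1's hobby must be pottery (nothing else left).
So: house 1 = garnet/pudding/peaches/pottery, house 2 = onyx/fudge/grapes/knitting, house 3 = sapphire/tarts/kiwis/chess, house 4 = jade/mousse/bananas/dancing.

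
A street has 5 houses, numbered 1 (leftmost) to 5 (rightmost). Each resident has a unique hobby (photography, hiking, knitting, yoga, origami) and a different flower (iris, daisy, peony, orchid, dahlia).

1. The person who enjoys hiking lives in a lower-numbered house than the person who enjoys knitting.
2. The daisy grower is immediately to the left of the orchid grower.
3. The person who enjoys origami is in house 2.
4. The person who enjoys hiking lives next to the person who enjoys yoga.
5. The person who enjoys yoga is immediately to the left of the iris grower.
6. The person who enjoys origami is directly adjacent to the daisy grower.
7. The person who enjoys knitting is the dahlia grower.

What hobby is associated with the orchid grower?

Clue 3 places the person who enjoys origami in house 2.
So house 1 gets photography for hobby.
House 5 hobby: only knitting fits.
From clue 7, the dahlia grower must be in house 5.
Clue 5 places the person who enjoys yoga in house 3.
So house 4 gets hiking for hobby.
That leaves orchid as the flower for house 2.
So house 4 gets iris for flower.
By clue 2, the daisy grower is in house 1.
So house 3 gets peony for flower.
So: house 1 = photography/daisy, house 2 = origami/orchid, house 3 = yoga/peony, house 4 = hiking/iris, house 5 = knitting/dahlia.

origami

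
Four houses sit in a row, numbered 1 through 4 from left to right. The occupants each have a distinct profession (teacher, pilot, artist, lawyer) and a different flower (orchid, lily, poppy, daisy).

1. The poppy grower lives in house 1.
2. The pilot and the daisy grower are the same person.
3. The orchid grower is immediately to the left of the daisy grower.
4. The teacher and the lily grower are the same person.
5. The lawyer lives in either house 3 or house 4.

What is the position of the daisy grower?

4

By clue 1, the poppy grower is in house 1.
House 1 profession: only artist fits.
So house 2 gets teacher for profession.
By clue 4, the lily grower is in house 2.
House 4 flower: only daisy fits.
The pilot is in house 4 (clue 2).
The only profession still possible for house 3 is lawyer.
House 3 flower: only orchid fits.
So: house 1 = artist/poppy, house 2 = teacher/lily, house 3 = lawyer/orchid, house 4 = pilot/daisy.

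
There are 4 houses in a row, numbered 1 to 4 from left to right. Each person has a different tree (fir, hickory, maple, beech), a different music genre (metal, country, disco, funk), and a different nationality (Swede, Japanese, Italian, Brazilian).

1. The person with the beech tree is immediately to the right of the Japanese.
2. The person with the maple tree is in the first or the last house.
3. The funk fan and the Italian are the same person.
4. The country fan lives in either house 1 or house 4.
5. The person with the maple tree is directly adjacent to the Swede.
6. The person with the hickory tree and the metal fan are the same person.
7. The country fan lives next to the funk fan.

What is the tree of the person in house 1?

The only nationality still possible for house 4 is Brazilian.
So house 1 gets Japanese for nationality.
The person with the beech tree is in house 2 (clue 1).
The person with the maple tree is narrowed to house 1 or 4; consider each.
Placing it in house 1 leads to a contradiction, so it's in house 4.
By clue 5, the Swede is in house 3.
House 2 nationality: only Italian fits.
Clue 3: the funk fan is in house 2.
Clue 7: the country fan is in house 1.
That leaves disco as the music genre for house 4.
Clue 6 places the person with the hickory tree in house 3.
House 1 tree: only fir fits.
House 3's music genre must be metal (nothing else left).
So: house 1 = fir/country/Japanese, house 2 = beech/funk/Italian, house 3 = hickory/metal/Swede, house 4 = maple/disco/Brazilian.

fir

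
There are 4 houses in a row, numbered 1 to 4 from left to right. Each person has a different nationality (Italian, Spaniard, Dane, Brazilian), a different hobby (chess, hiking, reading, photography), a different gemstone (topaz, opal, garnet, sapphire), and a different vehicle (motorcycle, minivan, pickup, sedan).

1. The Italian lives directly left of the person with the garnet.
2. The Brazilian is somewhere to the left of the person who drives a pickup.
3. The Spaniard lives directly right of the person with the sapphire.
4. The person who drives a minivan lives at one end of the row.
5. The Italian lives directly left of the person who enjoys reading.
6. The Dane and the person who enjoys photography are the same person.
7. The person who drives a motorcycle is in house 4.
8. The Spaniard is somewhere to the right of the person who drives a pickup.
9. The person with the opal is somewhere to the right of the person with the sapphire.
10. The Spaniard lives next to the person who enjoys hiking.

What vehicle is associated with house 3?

Clue 7 places the person who drives a motorcycle in house 4.
That leaves minivan as the vehicle for house 1.
The only gemstone still possible for house 1 is topaz.
The Brazilian is narrowed to house 1 or 2; consider each.
Placing it in house 2 leads to a contradiction, so it's in house 1.
So house 1 gets chess for hobby.
House 2's gemstone must be sapphire (nothing else left).
The Spaniard is in house 3 (clue 3).
From clue 8, the person who drives a pickup must be in house 2.
House 4 nationality: only Dane fits.
That leaves sedan as the vehicle for house 3.
By clue 1, the person with the garnet is in house 3.
Clue 5 places the person who enjoys reading in house 3.
From clue 6, the person who enjoys photography must be in house 4.
The only nationality still possible for house 2 is Italian.
So house 2 gets hiking for hobby.
The only gemstone still possible for house 4 is opal.
So: house 1 = Brazilian/chess/topaz/minivan, house 2 = Italian/hiking/sapphire/pickup, house 3 = Spaniard/reading/garnet/sedan, house 4 = Dane/photography/opal/motorcycle.

sedan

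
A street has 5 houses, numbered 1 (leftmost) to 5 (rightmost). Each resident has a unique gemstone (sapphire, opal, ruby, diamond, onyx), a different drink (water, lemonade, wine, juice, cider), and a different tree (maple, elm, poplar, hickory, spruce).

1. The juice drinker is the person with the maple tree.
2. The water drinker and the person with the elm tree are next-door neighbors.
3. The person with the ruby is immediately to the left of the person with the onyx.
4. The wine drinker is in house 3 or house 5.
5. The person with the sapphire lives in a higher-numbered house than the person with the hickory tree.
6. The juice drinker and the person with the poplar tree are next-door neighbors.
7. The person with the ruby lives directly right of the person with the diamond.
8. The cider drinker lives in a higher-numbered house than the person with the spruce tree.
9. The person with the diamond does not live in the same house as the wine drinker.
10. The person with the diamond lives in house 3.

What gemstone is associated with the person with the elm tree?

Clue 10 places the person with the diamond in house 3.
The only gemstone still possible for house 1 is opal.
By clue 3, the person with the ruby is in house 4.
From clue 3, the person with the onyx must be in house 5.
Clue 9 places the wine drinker in house 5.
House 2 gemstone: only sapphire fits.
The person with the hickory tree is in house 1 (clue 5).
The cider drinker is narrowed to house 3 or 4; consider each.
Placing it in house 4 leads to a contradiction, so it's in house 3.
Clue 8 places the person with the spruce tree in house 2.
Clue 1: the juice drinker is in house 4.
By clue 1, the person with the maple tree is in house 4.
House 1's drink must be lemonade (nothing else left).
House 2's drink must be water (nothing else left).
Clue 2 places the person with the elm tree in house 3.
So house 5 gets poplar for tree.
So: house 1 = opal/lemonade/hickory, house 2 = sapphire/water/spruce, house 3 = diamond/cider/elm, house 4 = ruby/juice/maple, house 5 = onyx/wine/poplar.

diamond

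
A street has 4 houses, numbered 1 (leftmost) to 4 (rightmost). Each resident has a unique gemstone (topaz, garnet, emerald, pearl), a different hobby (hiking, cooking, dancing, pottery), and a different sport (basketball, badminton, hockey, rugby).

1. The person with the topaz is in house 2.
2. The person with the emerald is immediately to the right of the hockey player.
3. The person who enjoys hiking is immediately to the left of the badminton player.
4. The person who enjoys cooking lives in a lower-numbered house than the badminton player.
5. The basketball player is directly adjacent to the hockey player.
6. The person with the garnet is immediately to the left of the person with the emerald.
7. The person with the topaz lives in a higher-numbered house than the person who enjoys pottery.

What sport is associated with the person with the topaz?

basketball

The person with the topaz is in house 2 (clue 1).
The person who enjoys pottery is in house 1 (clue 7).
House 4 hobby: only dancing fits.
The person with the garnet is in house 3 (clue 6).
Clue 6: the person with the emerald is in house 4.
The only gemstone still possible for house 1 is pearl.
By clue 2, the hockey player is in house 3.
That leaves rugby as the sport for house 1.
The only sport still possible for house 2 is basketball.
That leaves badminton as the sport for house 4.
Clue 3 places the person who enjoys hiking in house 3.
So house 2 gets cooking for hobby.
So: house 1 = pearl/pottery/rugby, house 2 = topaz/cooking/basketball, house 3 = garnet/hiking/hockey, house 4 = emerald/dancing/badminton.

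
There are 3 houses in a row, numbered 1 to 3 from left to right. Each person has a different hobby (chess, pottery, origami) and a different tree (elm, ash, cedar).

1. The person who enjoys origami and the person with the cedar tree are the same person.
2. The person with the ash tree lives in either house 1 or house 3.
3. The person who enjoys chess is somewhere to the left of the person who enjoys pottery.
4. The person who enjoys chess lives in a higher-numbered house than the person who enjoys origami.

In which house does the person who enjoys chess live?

2

From clue 4, the person who enjoys chess must be in house 2.
Clue 4: the person who enjoys origami is in house 1.
House 3 hobby: only pottery fits.
Clue 1 places the person with the cedar tree in house 1.
House 2 tree: only elm fits.
That leaves ash as the tree for house 3.
So: house 1 = origami/cedar, house 2 = chess/elm, house 3 = pottery/ash.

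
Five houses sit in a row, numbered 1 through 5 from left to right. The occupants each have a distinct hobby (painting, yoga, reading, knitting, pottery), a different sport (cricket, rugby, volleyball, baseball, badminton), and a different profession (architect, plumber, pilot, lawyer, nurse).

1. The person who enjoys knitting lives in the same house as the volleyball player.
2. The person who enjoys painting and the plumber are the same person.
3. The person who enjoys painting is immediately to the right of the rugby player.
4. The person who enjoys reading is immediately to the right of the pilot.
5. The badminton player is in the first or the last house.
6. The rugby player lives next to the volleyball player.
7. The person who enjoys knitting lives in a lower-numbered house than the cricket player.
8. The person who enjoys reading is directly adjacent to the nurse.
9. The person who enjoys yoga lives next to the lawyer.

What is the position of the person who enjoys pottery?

The badminton player is narrowed to house 1 or 5; consider each.
Placing it in house 5 leads to a contradiction, so it's in house 1.
The person who enjoys knitting is narrowed to house 2 or 3 or 4; consider each.
Placing it in house 2 and house 4 leads to a contradiction, so it's in house 3.
Clue 1: the volleyball player is in house 3.
From clue 3, the person who enjoys painting must be in house 5.
Clue 3: the rugby player is in house 4.
The only sport still possible for house 2 is baseball.
House 5 sport: only cricket fits.
By clue 2, the plumber is in house 5.
House 4 profession: only architect fits.
House 2 profession: only lawyer fits.
Clue 9: the person who enjoys yoga is in house 1.
The person who enjoys pottery is narrowed to house 2 or 4; consider each.
Placing it in house 2 leads to a contradiction, so it's in house 4.
House 2 hobby: only reading fits.
The pilot is in house 1 (clue 4).
The only profession still possible for house 3 is nurse.
So: house 1 = yoga/badminton/pilot, house 2 = reading/baseball/lawyer, house 3 = knitting/volleyball/nurse, house 4 = pottery/rugby/architect, house 5 = painting/cricket/plumber.

4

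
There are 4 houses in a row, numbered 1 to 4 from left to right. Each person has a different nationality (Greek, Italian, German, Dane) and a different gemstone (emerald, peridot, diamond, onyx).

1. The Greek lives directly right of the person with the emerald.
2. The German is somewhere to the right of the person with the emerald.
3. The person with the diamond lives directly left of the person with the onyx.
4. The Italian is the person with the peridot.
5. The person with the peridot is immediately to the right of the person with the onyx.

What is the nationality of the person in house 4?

So house 4 gets peridot for gemstone.
Clue 4 places the Italian in house 4.
By clue 5, the person with the onyx is in house 3.
So house 1 gets Dane for nationality.
By clue 3, the person with the diamond is in house 2.
House 1's gemstone must be emerald (nothing else left).
Clue 1: the Greek is in house 2.
So house 3 gets German for nationality.
So: house 1 = Dane/emerald, house 2 = Greek/diamond, house 3 = German/onyx, house 4 = Italian/peridot.

Italian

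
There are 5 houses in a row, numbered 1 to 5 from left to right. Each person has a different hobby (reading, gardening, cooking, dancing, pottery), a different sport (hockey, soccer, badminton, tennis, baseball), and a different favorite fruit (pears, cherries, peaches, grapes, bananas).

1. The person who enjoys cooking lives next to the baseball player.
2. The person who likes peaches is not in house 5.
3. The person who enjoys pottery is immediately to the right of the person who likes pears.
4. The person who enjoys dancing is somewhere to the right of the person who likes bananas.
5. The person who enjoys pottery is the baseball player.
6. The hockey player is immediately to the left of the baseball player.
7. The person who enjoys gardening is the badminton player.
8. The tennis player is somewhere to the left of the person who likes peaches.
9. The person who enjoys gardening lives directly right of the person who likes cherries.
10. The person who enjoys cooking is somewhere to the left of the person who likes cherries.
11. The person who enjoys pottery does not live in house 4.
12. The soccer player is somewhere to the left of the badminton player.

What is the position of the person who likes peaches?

3

So house 5 gets grapes for favorite fruit.
So house 5 gets badminton for sport.
By clue 7, the person who enjoys gardening is in house 5.
Clue 9: the person who likes cherries is in house 4.
The only sport still possible for house 4 is soccer.
That leaves baseball as the sport for house 3.
Clue 1 places the person who enjoys cooking in house 2.
By clue 5, the person who enjoys pottery is in house 3.
Clue 6 places the hockey player in house 2.
House 1's hobby must be reading (nothing else left).
House 4 hobby: only dancing fits.
House 1's sport must be tennis (nothing else left).
From clue 3, the person who likes pears must be in house 2.
The only favorite fruit still possible for house 1 is bananas.
That leaves peaches as the favorite fruit for house 3.
So: house 1 = reading/tennis/bananas, house 2 = cooking/hockey/pears, house 3 = pottery/baseball/peaches, house 4 = dancing/soccer/cherries, house 5 = gardening/badminton/grapes.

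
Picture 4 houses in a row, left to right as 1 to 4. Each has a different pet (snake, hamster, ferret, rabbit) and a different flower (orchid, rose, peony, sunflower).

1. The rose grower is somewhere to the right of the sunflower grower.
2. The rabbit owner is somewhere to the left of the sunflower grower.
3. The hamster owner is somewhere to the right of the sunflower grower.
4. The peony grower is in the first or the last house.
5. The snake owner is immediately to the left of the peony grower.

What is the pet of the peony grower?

The snake owner is in house 3 (clue 5).
By clue 5, the peony grower is in house 4.
House 4 pet: only hamster fits.
That leaves orchid as the flower for house 1.
The rose grower is in house 3 (clue 1).
The sunflower grower is in house 2 (clue 1).
Clue 2: the rabbit owner is in house 1.
House 2 pet: only ferret fits.
So: house 1 = rabbit/orchid, house 2 = ferret/sunflower, house 3 = snake/rose, house 4 = hamster/peony.

hamster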